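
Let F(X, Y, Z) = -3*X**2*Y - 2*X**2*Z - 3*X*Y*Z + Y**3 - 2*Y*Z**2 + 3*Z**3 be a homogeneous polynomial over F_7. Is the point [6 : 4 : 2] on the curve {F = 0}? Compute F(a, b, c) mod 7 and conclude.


F(6,4,2) ≡ 1 (mod 7); P is NOT on the curve.

Evaluate F(6, 4, 2) term-by-term (mod 7).
  -3*X**2*Y ↦ -3·36·4·1 = -432
  -2*X**2*Z ↦ -2·36·1·2 = -144
  -3*X*Y*Z ↦ -3·6·4·2 = -144
  Y**3 ↦ 1·1·64·1 = 64
  -2*Y*Z**2 ↦ -2·1·4·4 = -32
  3*Z**3 ↦ 3·1·1·8 = 24
Sum: F(6, 4, 2) = (-432) + (-144) + (-144) + (64) + (-32) + (24) = -664.
Reducing mod 7: -664 ≡ 1 (mod 7).
Since F(a, b, c) ≡ 1 ≠ 0 (mod 7), P does NOT lie on the curve.


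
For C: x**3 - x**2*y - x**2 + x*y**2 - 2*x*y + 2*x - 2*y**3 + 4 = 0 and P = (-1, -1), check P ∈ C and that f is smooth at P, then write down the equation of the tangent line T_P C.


Tangent line at P: 8*x - 3*y + 5 = 0.

Step 1: f(-1, -1) = 0, so P lies on C.
Step 2: partial derivatives
  f_x(x, y) = 3*x**2 - 2*x*y - 2*x + y**2 - 2*y + 2, f_y(x, y) = -x**2 + 2*x*y - 2*x - 6*y**2.
  f_x(P) = 8, f_y(P) = -3 (gradient nonzero, so P is smooth).
Step 3: tangent line at P: 8·(x − -1) + -3·(y − -1) = 0.
Expanding: 8*x - 3*y + 5 = 0.


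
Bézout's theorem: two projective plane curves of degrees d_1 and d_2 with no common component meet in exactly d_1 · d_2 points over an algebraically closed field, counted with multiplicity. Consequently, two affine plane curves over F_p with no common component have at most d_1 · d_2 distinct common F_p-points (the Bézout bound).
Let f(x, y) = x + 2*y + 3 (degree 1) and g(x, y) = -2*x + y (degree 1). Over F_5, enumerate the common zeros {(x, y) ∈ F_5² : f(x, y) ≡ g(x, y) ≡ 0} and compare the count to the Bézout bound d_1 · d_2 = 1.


Common zeros: ∅; count = 0; Bézout bound = 1.

deg(f) = 1, deg(g) = 1, so Bézout bound = 1.
Scan x ∈ F_5. For each x, list the y ∈ F_5 with f(x, y) ≡ 0 and those with g(x, y) ≡ 0 (mod 5); the common zeros in that column are the intersection.
  x = 0: f ≡ 0 at y ∈ {1}; g ≡ 0 at y ∈ {0}; common: ∅.
  x = 1: f ≡ 0 at y ∈ {3}; g ≡ 0 at y ∈ {2}; common: ∅.
  x = 2: f ≡ 0 at y ∈ {0}; g ≡ 0 at y ∈ {4}; common: ∅.
  x = 3: f ≡ 0 at y ∈ {2}; g ≡ 0 at y ∈ {1}; common: ∅.
  x = 4: f ≡ 0 at y ∈ {4}; g ≡ 0 at y ∈ {3}; common: ∅.
Collecting: common zeros = ∅, so the count is 0.
Comparison with the Bézout bound: 0 ≤ 1 = deg(f)·deg(g), as expected for curves with no common component (the affine F_5-count falls short of the bound because intersections may lie at infinity, over extension fields, or carry multiplicity).


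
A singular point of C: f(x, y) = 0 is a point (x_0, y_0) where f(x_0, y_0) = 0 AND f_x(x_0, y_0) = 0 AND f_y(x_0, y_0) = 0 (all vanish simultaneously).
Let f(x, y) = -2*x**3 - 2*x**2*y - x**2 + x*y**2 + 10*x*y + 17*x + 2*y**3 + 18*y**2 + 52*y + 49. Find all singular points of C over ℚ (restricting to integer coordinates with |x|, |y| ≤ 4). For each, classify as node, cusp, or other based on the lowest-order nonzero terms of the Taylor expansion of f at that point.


Singular points: {(1, -3)}; classification: node.

Compute partial derivatives:
  f_x = -6*x**2 - 4*x*y - 2*x + y**2 + 10*y + 17.
  f_y = -2*x**2 + 2*x*y + 10*x + 6*y**2 + 36*y + 52.
Scan x_0 ∈ {−4, ..., 4}. For each x_0, f_y(x_0, y) is a polynomial in y; find its integer roots y ∈ {−4, ..., 4}, then test f_x and f at those candidates.
  x = -4: f_y(-4, y) = 6*y**2 + 28*y - 20; no integer root y with |y| ≤ 4.
  x = -3: f_y(-3, y) = 6*y**2 + 30*y + 4; no integer root y with |y| ≤ 4.
  x = -2: f_y(-2, y) = 6*y**2 + 32*y + 24; no integer root y with |y| ≤ 4.
  x = -1: f_y(-1, y) = 6*y**2 + 34*y + 40; vanishes at y ∈ {-4}. (-1, -4): f_x = -27 ≠ 0.
  x = 0: f_y(0, y) = 6*y**2 + 36*y + 52; no integer root y with |y| ≤ 4.
  x = 1: f_y(1, y) = 6*y**2 + 38*y + 60; vanishes at y ∈ {-3}. (1, -3): f_x = 0, f = 0 — SINGULAR.
  x = 2: f_y(2, y) = 6*y**2 + 40*y + 64; vanishes at y ∈ {-4}. (2, -4): f_x = -3 ≠ 0.
  x = 3: f_y(3, y) = 6*y**2 + 42*y + 64; no integer root y with |y| ≤ 4.
  x = 4: f_y(4, y) = 6*y**2 + 44*y + 60; no integer root y with |y| ≤ 4.
Only singular point on the grid: (1, -3).
Classify: substitute x = 1 + u, y = -3 + v and expand: f = -2*u**3 - 2*u**2*v - u**2 + u*v**2 + 2*v**3 + v**2.
No constant or linear terms (consistent with a singular point). Quadratic part: -u**2 + v**2. Cubic part: -2*u**3 - 2*u**2*v + u*v**2 + 2*v**3.
The quadratic part v**2 - u**2 = (v − u)(v + u) splits into two distinct linear factors, so there are two distinct tangent lines y − -3 = ±(x − 1) — this is a node (ordinary double point).
Classification: node.


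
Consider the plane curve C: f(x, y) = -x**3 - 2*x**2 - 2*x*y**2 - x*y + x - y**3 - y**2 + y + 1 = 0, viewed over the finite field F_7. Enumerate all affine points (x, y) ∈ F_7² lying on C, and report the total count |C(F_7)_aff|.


Affine F_7-points: {(0, 1), (0, 6), (1, 2), (2, 4), (4, 0), (5, 6), (6, 5)}; count = 7.

For each of the 49 pairs (x, y) ∈ F_7², evaluate f(x, y) mod 7. Record the zeros.
  x = 0: [0↦1, 1↦0, 2↦5, 3↦3, 4↦2, 5↦3, 6↦0]  zeros at y ∈ {1, 6}
  x = 1: [0↦6, 1↦2, 2↦0, 3↦1, 4↦6, 5↦2, 6↦4]  zeros at y ∈ {2}
  x = 2: [0↦1, 1↦1, 2↦6, 3↦3, 4↦0, 5↦5, 6↦5]  zeros at y ∈ {4}
  x = 3: [0↦1, 1↦5, 2↦3, 3↦3, 4↦6, 5↦6, 6↦4]  zeros at y ∈ ∅
  x = 4: [0↦0, 1↦1, 2↦6, 3↦2, 4↦4, 5↦6, 6↦2]  zeros at y ∈ {0}
  x = 5: [0↦6, 1↦4, 2↦2, 3↦1, 4↦2, 5↦6, 6↦0]  zeros at y ∈ {6}
  x = 6: [0↦6, 1↦1, 2↦6, 3↦1, 4↦1, 5↦0, 6↦6]  zeros at y ∈ {5}
Collecting zeros: affine points = {(0, 1), (0, 6), (1, 2), (2, 4), (4, 0), (5, 6), (6, 5)}.
Total count |C(F_7)_aff| = 7.


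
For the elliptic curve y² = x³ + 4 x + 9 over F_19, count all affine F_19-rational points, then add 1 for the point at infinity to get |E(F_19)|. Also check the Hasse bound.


Affine points = {(0, 3), (0, 16), (2, 5), (2, 14), (7, 0), (10, 2), (10, 17), (11, 4), (11, 15), (13, 4), (13, 15), (14, 4), (14, 15), (15, 9), (15, 10), (18, 2), (18, 17)}; affine count = 17; |E(F_19)| = 18.

Discriminant check: Δ ∝ 4a³ + 27b² = 4·4³ + 27·9² = 4·64 + 27·81 ≡ 11 (mod 19). Nonzero ⇒ E is nonsingular.
For each x ∈ F_19, compute rhs = x³ + 4·x + 9 mod 19, then count y ∈ F_19 with y² ≡ rhs.
  x = 0: rhs = 9, matching y values: 3, 16 (2 points).
  x = 1: rhs = 14, matching y values: none (0 points).
  x = 2: rhs = 6, matching y values: 5, 14 (2 points).
  x = 3: rhs = 10, matching y values: none (0 points).
  x = 4: rhs = 13, matching y values: none (0 points).
  x = 5: rhs = 2, matching y values: none (0 points).
  x = 6: rhs = 2, matching y values: none (0 points).
  x = 7: rhs = 0, matching y values: 0 (1 points).
  x = 8: rhs = 2, matching y values: none (0 points).
  x = 9: rhs = 14, matching y values: none (0 points).
  x = 10: rhs = 4, matching y values: 2, 17 (2 points).
  x = 11: rhs = 16, matching y values: 4, 15 (2 points).
  x = 12: rhs = 18, matching y values: none (0 points).
  x = 13: rhs = 16, matching y values: 4, 15 (2 points).
  x = 14: rhs = 16, matching y values: 4, 15 (2 points).
  x = 15: rhs = 5, matching y values: 9, 10 (2 points).
  x = 16: rhs = 8, matching y values: none (0 points).
  x = 17: rhs = 12, matching y values: none (0 points).
  x = 18: rhs = 4, matching y values: 2, 17 (2 points).
Total affine count: 17.
Full point count |E(F_19)| = 17 + 1 = 18.
Hasse bound: |18 − (19+1)| = |-2| = 2 ≤ 2√19 ≈ 8.7178 ✓.


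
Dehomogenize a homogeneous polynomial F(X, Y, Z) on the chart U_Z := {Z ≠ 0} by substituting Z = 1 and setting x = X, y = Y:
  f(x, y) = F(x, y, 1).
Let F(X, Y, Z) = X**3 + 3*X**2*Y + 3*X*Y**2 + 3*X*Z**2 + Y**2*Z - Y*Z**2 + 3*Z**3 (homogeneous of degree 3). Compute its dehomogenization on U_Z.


f(x, y) = x**3 + 3*x**2*y + 3*x*y**2 + 3*x + y**2 - y + 3

On U_Z we set Z = 1. Each monomial c·X^i·Y^j·Z^k in F becomes c·x^i·y^j·1^k = c·x^i·y^j.
Substituting Z = 1: F(X, Y, 1) = x**3 + 3*x**2*y + 3*x*y**2 + 3*x + y**2 - y + 3.
Note: deg(f) ≤ deg(F) = 3; strict inequality happens when F is divisible by Z (lost terms).


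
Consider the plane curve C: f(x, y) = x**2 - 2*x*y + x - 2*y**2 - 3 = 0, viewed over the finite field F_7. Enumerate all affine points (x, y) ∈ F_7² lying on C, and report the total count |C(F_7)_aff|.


Affine F_7-points: {(0, 3), (0, 4), (4, 1), (4, 2), (5, 3), (5, 6), (6, 2), (6, 6)}; count = 8.

For each of the 49 pairs (x, y) ∈ F_7², evaluate f(x, y) mod 7. Record the zeros.
  x = 0: [0↦4, 1↦2, 2↦3, 3↦0, 4↦0, 5↦3, 6↦2]  zeros at y ∈ {3, 4}
  x = 1: [0↦6, 1↦2, 2↦1, 3↦3, 4↦1, 5↦2, 6↦6]  zeros at y ∈ ∅
  x = 2: [0↦3, 1↦4, 2↦1, 3↦1, 4↦4, 5↦3, 6↦5]  zeros at y ∈ ∅
  x = 3: [0↦2, 1↦1, 2↦3, 3↦1, 4↦2, 5↦6, 6↦6]  zeros at y ∈ ∅
  x = 4: [0↦3, 1↦0, 2↦0, 3↦3, 4↦2, 5↦4, 6↦2]  zeros at y ∈ {1, 2}
  x = 5: [0↦6, 1↦1, 2↦6, 3↦0, 4↦4, 5↦4, 6↦0]  zeros at y ∈ {3, 6}
  x = 6: [0↦4, 1↦4, 2↦0, 3↦6, 4↦1, 5↦6, 6↦0]  zeros at y ∈ {2, 6}
Collecting zeros: affine points = {(0, 3), (0, 4), (4, 1), (4, 2), (5, 3), (5, 6), (6, 2), (6, 6)}.
Total count |C(F_7)_aff| = 8.


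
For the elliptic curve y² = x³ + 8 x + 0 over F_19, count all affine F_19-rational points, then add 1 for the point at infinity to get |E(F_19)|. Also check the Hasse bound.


Affine points = {(0, 0), (1, 3), (1, 16), (2, 9), (2, 10), (4, 1), (4, 18), (6, 6), (6, 13), (7, 0), (8, 5), (8, 14), (10, 4), (10, 15), (12, 0), (14, 5), (14, 14), (16, 5), (16, 14)}; affine count = 19; |E(F_19)| = 20.

Discriminant check: Δ ∝ 4a³ + 27b² = 4·8³ + 27·0² = 4·512 + 27·0 ≡ 15 (mod 19). Nonzero ⇒ E is nonsingular.
For each x ∈ F_19, compute rhs = x³ + 8·x + 0 mod 19, then count y ∈ F_19 with y² ≡ rhs.
  x = 0: rhs = 0, matching y values: 0 (1 points).
  x = 1: rhs = 9, matching y values: 3, 16 (2 points).
  x = 2: rhs = 5, matching y values: 9, 10 (2 points).
  x = 3: rhs = 13, matching y values: none (0 points).
  x = 4: rhs = 1, matching y values: 1, 18 (2 points).
  x = 5: rhs = 13, matching y values: none (0 points).
  x = 6: rhs = 17, matching y values: 6, 13 (2 points).
  x = 7: rhs = 0, matching y values: 0 (1 points).
  x = 8: rhs = 6, matching y values: 5, 14 (2 points).
  x = 9: rhs = 3, matching y values: none (0 points).
  x = 10: rhs = 16, matching y values: 4, 15 (2 points).
  x = 11: rhs = 13, matching y values: none (0 points).
  x = 12: rhs = 0, matching y values: 0 (1 points).
  x = 13: rhs = 2, matching y values: none (0 points).
  x = 14: rhs = 6, matching y values: 5, 14 (2 points).
  x = 15: rhs = 18, matching y values: none (0 points).
  x = 16: rhs = 6, matching y values: 5, 14 (2 points).
  x = 17: rhs = 14, matching y values: none (0 points).
  x = 18: rhs = 10, matching y values: none (0 points).
Total affine count: 19.
Full point count |E(F_19)| = 19 + 1 = 20.
Hasse bound: |20 − (19+1)| = |0| = 0 ≤ 2√19 ≈ 8.7178 ✓.


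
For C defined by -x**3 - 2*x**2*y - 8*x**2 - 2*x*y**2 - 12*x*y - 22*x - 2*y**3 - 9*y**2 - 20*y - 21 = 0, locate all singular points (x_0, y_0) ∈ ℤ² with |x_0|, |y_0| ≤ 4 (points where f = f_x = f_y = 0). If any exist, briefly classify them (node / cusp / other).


Singular points: {(-2, -1)}; classification: cusp.

Compute partial derivatives:
  f_x = -3*x**2 - 4*x*y - 16*x - 2*y**2 - 12*y - 22.
  f_y = -2*x**2 - 4*x*y - 12*x - 6*y**2 - 18*y - 20.
Scan x_0 ∈ {−4, ..., 4}. For each x_0, f_y(x_0, y) is a polynomial in y; find its integer roots y ∈ {−4, ..., 4}, then test f_x and f at those candidates.
  x = -4: f_y(-4, y) = -6*y**2 - 2*y - 4; no integer root y with |y| ≤ 4.
  x = -3: f_y(-3, y) = -6*y**2 - 6*y - 2; no integer root y with |y| ≤ 4.
  x = -2: f_y(-2, y) = -6*y**2 - 10*y - 4; vanishes at y ∈ {-1}. (-2, -1): f_x = 0, f = 0 — SINGULAR.
  x = -1: f_y(-1, y) = -6*y**2 - 14*y - 10; no integer root y with |y| ≤ 4.
  x = 0: f_y(0, y) = -6*y**2 - 18*y - 20; no integer root y with |y| ≤ 4.
  x = 1: f_y(1, y) = -6*y**2 - 22*y - 34; no integer root y with |y| ≤ 4.
  x = 2: f_y(2, y) = -6*y**2 - 26*y - 52; no integer root y with |y| ≤ 4.
  x = 3: f_y(3, y) = -6*y**2 - 30*y - 74; no integer root y with |y| ≤ 4.
  x = 4: f_y(4, y) = -6*y**2 - 34*y - 100; no integer root y with |y| ≤ 4.
Only singular point on the grid: (-2, -1).
Classify: substitute x = -2 + u, y = -1 + v and expand: f = -u**3 - 2*u**2*v - 2*u*v**2 - 2*v**3 + v**2.
No constant or linear terms (consistent with a singular point). Quadratic part: v**2. Cubic part: -u**3 - 2*u**2*v - 2*u*v**2 - 2*v**3.
The quadratic part v**2 is a perfect square, so there is a single (double) tangent line v = 0, i.e. y = -1. Restricting the cubic part to that line (v = 0) leaves -u**3 ≠ 0, so f is not divisible by v and the branch is v² ≈ u**3 to lowest order — this is a cusp.
Classification: cusp.


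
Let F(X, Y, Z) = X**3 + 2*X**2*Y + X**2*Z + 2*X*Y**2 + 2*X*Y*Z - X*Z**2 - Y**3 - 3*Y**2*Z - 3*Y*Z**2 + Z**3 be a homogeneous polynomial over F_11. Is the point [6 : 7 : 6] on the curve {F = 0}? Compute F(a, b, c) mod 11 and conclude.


F(6,7,6) ≡ 3 (mod 11); P is NOT on the curve.

Evaluate F(6, 7, 6) term-by-term (mod 11).
  X**3 ↦ 1·216·1·1 = 216
  2*X**2*Y ↦ 2·36·7·1 = 504
  X**2*Z ↦ 1·36·1·6 = 216
  2*X*Y**2 ↦ 2·6·49·1 = 588
  2*X*Y*Z ↦ 2·6·7·6 = 504
  -X*Z**2 ↦ -1·6·1·36 = -216
  -Y**3 ↦ -1·1·343·1 = -343
  -3*Y**2*Z ↦ -3·1·49·6 = -882
  -3*Y*Z**2 ↦ -3·1·7·36 = -756
  Z**3 ↦ 1·1·1·216 = 216
Sum: F(6, 7, 6) = (216) + (504) + (216) + (588) + (504) + (-216) + (-343) + (-882) + (-756) + (216) = 47.
Reducing mod 11: 47 ≡ 3 (mod 11).
Since F(a, b, c) ≡ 3 ≠ 0 (mod 11), P does NOT lie on the curve.


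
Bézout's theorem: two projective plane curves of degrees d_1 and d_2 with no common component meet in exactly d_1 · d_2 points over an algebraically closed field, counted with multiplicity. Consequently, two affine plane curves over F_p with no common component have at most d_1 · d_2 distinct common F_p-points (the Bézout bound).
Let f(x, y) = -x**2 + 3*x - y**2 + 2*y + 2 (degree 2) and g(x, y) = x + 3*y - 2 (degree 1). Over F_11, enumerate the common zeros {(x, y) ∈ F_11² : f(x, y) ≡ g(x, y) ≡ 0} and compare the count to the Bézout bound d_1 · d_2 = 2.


Common zeros: {(3, 7), (5, 10)}; count = 2; Bézout bound = 2.

deg(f) = 2, deg(g) = 1, so Bézout bound = 2.
Scan x ∈ F_11. For each x, list the y ∈ F_11 with f(x, y) ≡ 0 and those with g(x, y) ≡ 0 (mod 11); the common zeros in that column are the intersection.
  x = 0: f ≡ 0 at y ∈ {6, 7}; g ≡ 0 at y ∈ {8}; common: ∅.
  x = 1: f ≡ 0 at y ∈ {5, 8}; g ≡ 0 at y ∈ {4}; common: ∅.
  x = 2: f ≡ 0 at y ∈ {5, 8}; g ≡ 0 at y ∈ {0}; common: ∅.
  x = 3: f ≡ 0 at y ∈ {6, 7}; g ≡ 0 at y ∈ {7}; common: {7}.
  x = 4: f ≡ 0 at y ∈ ∅; g ≡ 0 at y ∈ {3}; common: ∅.
  x = 5: f ≡ 0 at y ∈ {3, 10}; g ≡ 0 at y ∈ {10}; common: {10}.
  x = 6: f ≡ 0 at y ∈ ∅; g ≡ 0 at y ∈ {6}; common: ∅.
  x = 7: f ≡ 0 at y ∈ ∅; g ≡ 0 at y ∈ {2}; common: ∅.
  x = 8: f ≡ 0 at y ∈ ∅; g ≡ 0 at y ∈ {9}; common: ∅.
  x = 9: f ≡ 0 at y ∈ {3, 10}; g ≡ 0 at y ∈ {5}; common: ∅.
  x = 10: f ≡ 0 at y ∈ ∅; g ≡ 0 at y ∈ {1}; common: ∅.
Collecting: common zeros = {(3, 7), (5, 10)}, so the count is 2.
Comparison with the Bézout bound: 2 ≤ 2 = deg(f)·deg(g), as expected for curves with no common component (the bound is attained).


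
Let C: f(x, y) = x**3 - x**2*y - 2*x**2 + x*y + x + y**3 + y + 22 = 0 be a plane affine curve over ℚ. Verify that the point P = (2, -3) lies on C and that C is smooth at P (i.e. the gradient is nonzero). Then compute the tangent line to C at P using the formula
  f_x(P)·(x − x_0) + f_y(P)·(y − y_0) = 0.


Tangent line at P: 14*x + 26*y + 50 = 0.

Step 1: f(2, -3) = 0, so P lies on C.
Step 2: partial derivatives
  f_x(x, y) = 3*x**2 - 2*x*y - 4*x + y + 1, f_y(x, y) = -x**2 + x + 3*y**2 + 1.
  f_x(P) = 14, f_y(P) = 26 (gradient nonzero, so P is smooth).
Step 3: tangent line at P: 14·(x − 2) + 26·(y − -3) = 0.
Expanding: 14*x + 26*y + 50 = 0.


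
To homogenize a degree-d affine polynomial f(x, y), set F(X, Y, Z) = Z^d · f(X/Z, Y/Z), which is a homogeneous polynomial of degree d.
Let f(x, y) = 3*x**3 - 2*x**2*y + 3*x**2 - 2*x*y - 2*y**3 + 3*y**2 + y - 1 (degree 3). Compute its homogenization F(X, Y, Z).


F(X, Y, Z) = 3*X**3 - 2*X**2*Y + 3*X**2*Z - 2*X*Y*Z - 2*Y**3 + 3*Y**2*Z + Y*Z**2 - Z**3

deg(f) = 3.
Substitute x = X/Z, y = Y/Z into f, then multiply by Z^3.
  monomial 3·x^3·y^0 ↦ 3·X^3·Y^0·Z^0.
  monomial -2·x^2·y^1 ↦ -2·X^2·Y^1·Z^0.
  monomial 3·x^2·y^0 ↦ 3·X^2·Y^0·Z^1.
  monomial -2·x^1·y^1 ↦ -2·X^1·Y^1·Z^1.
  monomial -2·x^0·y^3 ↦ -2·X^0·Y^3·Z^0.
  monomial 3·x^0·y^2 ↦ 3·X^0·Y^2·Z^1.
  monomial 1·x^0·y^1 ↦ 1·X^0·Y^1·Z^2.
  monomial -1·x^0·y^0 ↦ -1·X^0·Y^0·Z^3.
Collecting: F(X, Y, Z) = 3*X**3 - 2*X**2*Y + 3*X**2*Z - 2*X*Y*Z - 2*Y**3 + 3*Y**2*Z + Y*Z**2 - Z**3.


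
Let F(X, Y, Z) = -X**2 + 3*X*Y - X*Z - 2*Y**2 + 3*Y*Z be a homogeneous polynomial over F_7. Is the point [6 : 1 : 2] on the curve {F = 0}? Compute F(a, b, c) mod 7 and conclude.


F(6,1,2) ≡ 2 (mod 7); P is NOT on the curve.

Evaluate F(6, 1, 2) term-by-term (mod 7).
  -X**2 ↦ -1·36·1·1 = -36
  3*X*Y ↦ 3·6·1·1 = 18
  -X*Z ↦ -1·6·1·2 = -12
  -2*Y**2 ↦ -2·1·1·1 = -2
  3*Y*Z ↦ 3·1·1·2 = 6
Sum: F(6, 1, 2) = (-36) + (18) + (-12) + (-2) + (6) = -26.
Reducing mod 7: -26 ≡ 2 (mod 7).
Since F(a, b, c) ≡ 2 ≠ 0 (mod 7), P does NOT lie on the curve.


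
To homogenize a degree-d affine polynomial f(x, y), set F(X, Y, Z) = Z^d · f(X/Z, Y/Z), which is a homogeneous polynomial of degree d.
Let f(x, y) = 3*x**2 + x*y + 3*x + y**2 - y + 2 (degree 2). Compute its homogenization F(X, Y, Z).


F(X, Y, Z) = 3*X**2 + X*Y + 3*X*Z + Y**2 - Y*Z + 2*Z**2

deg(f) = 2.
Substitute x = X/Z, y = Y/Z into f, then multiply by Z^2.
  monomial 3·x^2·y^0 ↦ 3·X^2·Y^0·Z^0.
  monomial 1·x^1·y^1 ↦ 1·X^1·Y^1·Z^0.
  monomial 3·x^1·y^0 ↦ 3·X^1·Y^0·Z^1.
  monomial 1·x^0·y^2 ↦ 1·X^0·Y^2·Z^0.
  monomial -1·x^0·y^1 ↦ -1·X^0·Y^1·Z^1.
  monomial 2·x^0·y^0 ↦ 2·X^0·Y^0·Z^2.
Collecting: F(X, Y, Z) = 3*X**2 + X*Y + 3*X*Z + Y**2 - Y*Z + 2*Z**2.


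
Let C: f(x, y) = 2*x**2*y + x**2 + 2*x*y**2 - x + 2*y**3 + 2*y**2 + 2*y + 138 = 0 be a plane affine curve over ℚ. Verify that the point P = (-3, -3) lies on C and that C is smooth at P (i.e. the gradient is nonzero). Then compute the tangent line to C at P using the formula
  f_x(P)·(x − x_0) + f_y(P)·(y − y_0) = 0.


Tangent line at P: 47*x + 98*y + 435 = 0.

Step 1: f(-3, -3) = 0, so P lies on C.
Step 2: partial derivatives
  f_x(x, y) = 4*x*y + 2*x + 2*y**2 - 1, f_y(x, y) = 2*x**2 + 4*x*y + 6*y**2 + 4*y + 2.
  f_x(P) = 47, f_y(P) = 98 (gradient nonzero, so P is smooth).
Step 3: tangent line at P: 47·(x − -3) + 98·(y − -3) = 0.
Expanding: 47*x + 98*y + 435 = 0.


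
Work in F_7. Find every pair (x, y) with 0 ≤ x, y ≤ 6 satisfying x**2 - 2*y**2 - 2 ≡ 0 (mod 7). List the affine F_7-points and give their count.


Affine F_7-points: {(2, 1), (2, 6), (3, 0), (4, 0), (5, 1), (5, 6)}; count = 6.

For each of the 49 pairs (x, y) ∈ F_7², evaluate f(x, y) mod 7. Record the zeros.
  x = 0: [0↦5, 1↦3, 2↦4, 3↦1, 4↦1, 5↦4, 6↦3]  zeros at y ∈ ∅
  x = 1: [0↦6, 1↦4, 2↦5, 3↦2, 4↦2, 5↦5, 6↦4]  zeros at y ∈ ∅
  x = 2: [0↦2, 1↦0, 2↦1, 3↦5, 4↦5, 5↦1, 6↦0]  zeros at y ∈ {1, 6}
  x = 3: [0↦0, 1↦5, 2↦6, 3↦3, 4↦3, 5↦6, 6↦5]  zeros at y ∈ {0}
  x = 4: [0↦0, 1↦5, 2↦6, 3↦3, 4↦3, 5↦6, 6↦5]  zeros at y ∈ {0}
  x = 5: [0↦2, 1↦0, 2↦1, 3↦5, 4↦5, 5↦1, 6↦0]  zeros at y ∈ {1, 6}
  x = 6: [0↦6, 1↦4, 2↦5, 3↦2, 4↦2, 5↦5, 6↦4]  zeros at y ∈ ∅
Collecting zeros: affine points = {(2, 1), (2, 6), (3, 0), (4, 0), (5, 1), (5, 6)}.
Total count |C(F_7)_aff| = 6.


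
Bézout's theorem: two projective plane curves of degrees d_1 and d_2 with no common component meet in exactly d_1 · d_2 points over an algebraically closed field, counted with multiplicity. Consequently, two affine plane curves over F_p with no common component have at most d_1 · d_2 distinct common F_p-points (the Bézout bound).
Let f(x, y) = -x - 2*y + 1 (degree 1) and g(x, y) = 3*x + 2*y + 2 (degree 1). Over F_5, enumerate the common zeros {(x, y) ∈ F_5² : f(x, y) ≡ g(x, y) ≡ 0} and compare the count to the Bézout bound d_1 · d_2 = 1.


Common zeros: {(1, 0)}; count = 1; Bézout bound = 1.

deg(f) = 1, deg(g) = 1, so Bézout bound = 1.
Scan x ∈ F_5. For each x, list the y ∈ F_5 with f(x, y) ≡ 0 and those with g(x, y) ≡ 0 (mod 5); the common zeros in that column are the intersection.
  x = 0: f ≡ 0 at y ∈ {3}; g ≡ 0 at y ∈ {4}; common: ∅.
  x = 1: f ≡ 0 at y ∈ {0}; g ≡ 0 at y ∈ {0}; common: {0}.
  x = 2: f ≡ 0 at y ∈ {2}; g ≡ 0 at y ∈ {1}; common: ∅.
  x = 3: f ≡ 0 at y ∈ {4}; g ≡ 0 at y ∈ {2}; common: ∅.
  x = 4: f ≡ 0 at y ∈ {1}; g ≡ 0 at y ∈ {3}; common: ∅.
Collecting: common zeros = {(1, 0)}, so the count is 1.
Comparison with the Bézout bound: 1 ≤ 1 = deg(f)·deg(g), as expected for curves with no common component (the bound is attained).


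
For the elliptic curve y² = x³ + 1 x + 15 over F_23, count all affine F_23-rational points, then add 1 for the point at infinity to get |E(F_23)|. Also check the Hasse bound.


Affine points = {(2, 5), (2, 18), (8, 11), (8, 12), (10, 6), (10, 17), (11, 0), (14, 6), (14, 17), (15, 1), (15, 22), (17, 0), (18, 0), (19, 4), (19, 19), (20, 10), (20, 13), (22, 6), (22, 17)}; affine count = 19; |E(F_23)| = 20.

Discriminant check: Δ ∝ 4a³ + 27b² = 4·1³ + 27·15² = 4·1 + 27·225 ≡ 7 (mod 23). Nonzero ⇒ E is nonsingular.
For each x ∈ F_23, compute rhs = x³ + 1·x + 15 mod 23, then count y ∈ F_23 with y² ≡ rhs.
  x = 0: rhs = 15, matching y values: none (0 points).
  x = 1: rhs = 17, matching y values: none (0 points).
  x = 2: rhs = 2, matching y values: 5, 18 (2 points).
  x = 3: rhs = 22, matching y values: none (0 points).
  x = 4: rhs = 14, matching y values: none (0 points).
  x = 5: rhs = 7, matching y values: none (0 points).
  x = 6: rhs = 7, matching y values: none (0 points).
  x = 7: rhs = 20, matching y values: none (0 points).
  x = 8: rhs = 6, matching y values: 11, 12 (2 points).
  x = 9: rhs = 17, matching y values: none (0 points).
  x = 10: rhs = 13, matching y values: 6, 17 (2 points).
  x = 11: rhs = 0, matching y values: 0 (1 points).
  x = 12: rhs = 7, matching y values: none (0 points).
  x = 13: rhs = 17, matching y values: none (0 points).
  x = 14: rhs = 13, matching y values: 6, 17 (2 points).
  x = 15: rhs = 1, matching y values: 1, 22 (2 points).
  x = 16: rhs = 10, matching y values: none (0 points).
  x = 17: rhs = 0, matching y values: 0 (1 points).
  x = 18: rhs = 0, matching y values: 0 (1 points).
  x = 19: rhs = 16, matching y values: 4, 19 (2 points).
  x = 20: rhs = 8, matching y values: 10, 13 (2 points).
  x = 21: rhs = 5, matching y values: none (0 points).
  x = 22: rhs = 13, matching y values: 6, 17 (2 points).
Total affine count: 19.
Full point count |E(F_23)| = 19 + 1 = 20.
Hasse bound: |20 − (23+1)| = |-4| = 4 ≤ 2√23 ≈ 9.5917 ✓.


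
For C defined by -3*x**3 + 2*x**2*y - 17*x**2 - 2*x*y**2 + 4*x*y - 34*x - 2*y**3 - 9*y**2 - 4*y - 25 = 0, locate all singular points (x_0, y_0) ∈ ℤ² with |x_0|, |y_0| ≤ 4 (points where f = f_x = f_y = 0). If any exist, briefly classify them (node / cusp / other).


Singular points: {(-2, -1)}; classification: node.

Compute partial derivatives:
  f_x = -9*x**2 + 4*x*y - 34*x - 2*y**2 + 4*y - 34.
  f_y = 2*x**2 - 4*x*y + 4*x - 6*y**2 - 18*y - 4.
Scan x_0 ∈ {−4, ..., 4}. For each x_0, f_y(x_0, y) is a polynomial in y; find its integer roots y ∈ {−4, ..., 4}, then test f_x and f at those candidates.
  x = -4: f_y(-4, y) = -6*y**2 - 2*y + 12; no integer root y with |y| ≤ 4.
  x = -3: f_y(-3, y) = -6*y**2 - 6*y + 2; no integer root y with |y| ≤ 4.
  x = -2: f_y(-2, y) = -6*y**2 - 10*y - 4; vanishes at y ∈ {-1}. (-2, -1): f_x = 0, f = 0 — SINGULAR.
  x = -1: f_y(-1, y) = -6*y**2 - 14*y - 6; no integer root y with |y| ≤ 4.
  x = 0: f_y(0, y) = -6*y**2 - 18*y - 4; no integer root y with |y| ≤ 4.
  x = 1: f_y(1, y) = -6*y**2 - 22*y + 2; no integer root y with |y| ≤ 4.
  x = 2: f_y(2, y) = -6*y**2 - 26*y + 12; no integer root y with |y| ≤ 4.
  x = 3: f_y(3, y) = -6*y**2 - 30*y + 26; no integer root y with |y| ≤ 4.
  x = 4: f_y(4, y) = -6*y**2 - 34*y + 44; no integer root y with |y| ≤ 4.
Only singular point on the grid: (-2, -1).
Classify: substitute x = -2 + u, y = -1 + v and expand: f = -3*u**3 + 2*u**2*v - u**2 - 2*u*v**2 - 2*v**3 + v**2.
No constant or linear terms (consistent with a singular point). Quadratic part: -u**2 + v**2. Cubic part: -3*u**3 + 2*u**2*v - 2*u*v**2 - 2*v**3.
The quadratic part v**2 - u**2 = (v − u)(v + u) splits into two distinct linear factors, so there are two distinct tangent lines y − -1 = ±(x − -2) — this is a node (ordinary double point).
Classification: node.


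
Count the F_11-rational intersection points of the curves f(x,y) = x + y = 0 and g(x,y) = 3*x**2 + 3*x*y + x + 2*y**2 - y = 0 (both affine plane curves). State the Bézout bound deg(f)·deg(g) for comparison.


Common zeros: {(0, 0), (10, 1)}; count = 2; Bézout bound = 2.

deg(f) = 1, deg(g) = 2, so Bézout bound = 2.
Scan x ∈ F_11. For each x, list the y ∈ F_11 with f(x, y) ≡ 0 and those with g(x, y) ≡ 0 (mod 11); the common zeros in that column are the intersection.
  x = 0: f ≡ 0 at y ∈ {0}; g ≡ 0 at y ∈ {0, 6}; common: {0}.
  x = 1: f ≡ 0 at y ∈ {10}; g ≡ 0 at y ∈ {4, 6}; common: ∅.
  x = 2: f ≡ 0 at y ∈ {9}; g ≡ 0 at y ∈ {4, 10}; common: ∅.
  x = 3: f ≡ 0 at y ∈ {8}; g ≡ 0 at y ∈ {9}; common: ∅.
  x = 4: f ≡ 0 at y ∈ {7}; g ≡ 0 at y ∈ ∅; common: ∅.
  x = 5: f ≡ 0 at y ∈ {6}; g ≡ 0 at y ∈ ∅; common: ∅.
  x = 6: f ≡ 0 at y ∈ {5}; g ≡ 0 at y ∈ {9, 10}; common: ∅.
  x = 7: f ≡ 0 at y ∈ {4}; g ≡ 0 at y ∈ {0, 1}; common: ∅.
  x = 8: f ≡ 0 at y ∈ {3}; g ≡ 0 at y ∈ ∅; common: ∅.
  x = 9: f ≡ 0 at y ∈ {2}; g ≡ 0 at y ∈ ∅; common: ∅.
  x = 10: f ≡ 0 at y ∈ {1}; g ≡ 0 at y ∈ {1}; common: {1}.
Collecting: common zeros = {(0, 0), (10, 1)}, so the count is 2.
Comparison with the Bézout bound: 2 ≤ 2 = deg(f)·deg(g), as expected for curves with no common component (the bound is attained).


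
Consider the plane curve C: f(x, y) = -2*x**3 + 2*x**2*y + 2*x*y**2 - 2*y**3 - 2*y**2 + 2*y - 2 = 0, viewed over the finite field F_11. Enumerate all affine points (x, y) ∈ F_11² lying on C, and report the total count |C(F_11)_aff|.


Affine F_11-points: {(0, 2), (0, 4), (5, 2), (5, 4), (5, 9), (6, 1), (6, 3), (7, 6), (8, 2), (9, 10), (10, 0), (10, 4), (10, 5)}; count = 13.

For each of the 121 pairs (x, y) ∈ F_11², evaluate f(x, y) mod 11. Record the zeros.
  x = 0: [0↦9, 1↦7, 2↦0, 3↦9, 4↦0, 5↦5, 6↦1, 7↦9, 8↦6, 9↦2, 10↦7]  zeros at y ∈ {2, 4}
  x = 1: [0↦7, 1↦9, 2↦10, 3↦9, 4↦5, 5↦8, 6↦6, 7↦9, 8↦5, 9↦4, 10↦5]  zeros at y ∈ ∅
  x = 2: [0↦4, 1↦3, 2↦5, 3↦9, 4↦3, 5↦8, 6↦1, 7↦3, 8↦2, 9↦8, 10↦9]  zeros at y ∈ ∅
  x = 3: [0↦10, 1↦10, 2↦6, 3↦8, 4↦4, 5↦4, 6↦7, 7↦1, 8↦7, 9↦2, 10↦7]  zeros at y ∈ ∅
  x = 4: [0↦2, 1↦7, 2↦1, 3↦5, 4↦7, 5↦6, 6↦1, 7↦2, 8↦8, 9↦7, 10↦9]  zeros at y ∈ ∅
  x = 5: [0↦1, 1↦4, 2↦0, 3↦10, 4↦0, 5↦2, 6↦4, 7↦5, 8↦4, 9↦0, 10↦3]  zeros at y ∈ {2, 4, 9}
  x = 6: [0↦6, 1↦0, 2↦2, 3↦0, 4↦4, 5↦2, 6↦4, 7↦9, 8↦5, 9↦2, 10↦10]  zeros at y ∈ {1, 3}
  x = 7: [0↦5, 1↦5, 2↦6, 3↦7, 4↦7, 5↦5, 6↦0, 7↦2, 8↦10, 9↦1, 10↦7]  zeros at y ∈ {6}
  x = 8: [0↦8, 1↦7, 2↦0, 3↦8, 4↦8, 5↦10, 6↦2, 7↦5, 8↦7, 9↦7, 10↦4]  zeros at y ∈ {2}
  x = 9: [0↦3, 1↦5, 2↦5, 3↦2, 4↦6, 5↦5, 6↦9, 7↦6, 8↦6, 9↦8, 10↦0]  zeros at y ∈ {10}
  x = 10: [0↦0, 1↦9, 2↦9, 3↦10, 4↦0, 5↦0, 6↦9, 7↦4, 8↦6, 9↦3, 10↦5]  zeros at y ∈ {0, 4, 5}
Collecting zeros: affine points = {(0, 2), (0, 4), (5, 2), (5, 4), (5, 9), (6, 1), (6, 3), (7, 6), (8, 2), (9, 10), (10, 0), (10, 4), (10, 5)}.
Total count |C(F_11)_aff| = 13.


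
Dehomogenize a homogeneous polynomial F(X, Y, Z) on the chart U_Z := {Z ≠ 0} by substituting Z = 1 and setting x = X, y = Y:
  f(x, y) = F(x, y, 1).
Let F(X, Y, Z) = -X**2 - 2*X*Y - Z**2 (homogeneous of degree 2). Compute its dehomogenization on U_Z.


f(x, y) = -x**2 - 2*x*y - 1

On U_Z we set Z = 1. Each monomial c·X^i·Y^j·Z^k in F becomes c·x^i·y^j·1^k = c·x^i·y^j.
Substituting Z = 1: F(X, Y, 1) = -x**2 - 2*x*y - 1.
Note: deg(f) ≤ deg(F) = 2; strict inequality happens when F is divisible by Z (lost terms).


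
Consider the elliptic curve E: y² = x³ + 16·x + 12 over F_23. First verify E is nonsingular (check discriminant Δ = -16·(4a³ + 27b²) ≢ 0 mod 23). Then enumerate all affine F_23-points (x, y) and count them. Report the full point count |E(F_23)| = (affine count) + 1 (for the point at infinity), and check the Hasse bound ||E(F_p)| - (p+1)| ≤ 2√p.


Affine points = {(0, 9), (0, 14), (1, 11), (1, 12), (2, 11), (2, 12), (3, 8), (3, 15), (4, 5), (4, 18), (6, 5), (6, 18), (8, 10), (8, 13), (11, 1), (11, 22), (12, 0), (13, 5), (13, 18), (14, 6), (14, 17), (15, 4), (15, 19), (20, 11), (20, 12), (21, 8), (21, 15), (22, 8), (22, 15)}; affine count = 29; |E(F_23)| = 30.

Discriminant check: Δ ∝ 4a³ + 27b² = 4·16³ + 27·12² = 4·4096 + 27·144 ≡ 9 (mod 23). Nonzero ⇒ E is nonsingular.
For each x ∈ F_23, compute rhs = x³ + 16·x + 12 mod 23, then count y ∈ F_23 with y² ≡ rhs.
  x = 0: rhs = 12, matching y values: 9, 14 (2 points).
  x = 1: rhs = 6, matching y values: 11, 12 (2 points).
  x = 2: rhs = 6, matching y values: 11, 12 (2 points).
  x = 3: rhs = 18, matching y values: 8, 15 (2 points).
  x = 4: rhs = 2, matching y values: 5, 18 (2 points).
  x = 5: rhs = 10, matching y values: none (0 points).
  x = 6: rhs = 2, matching y values: 5, 18 (2 points).
  x = 7: rhs = 7, matching y values: none (0 points).
  x = 8: rhs = 8, matching y values: 10, 13 (2 points).
  x = 9: rhs = 11, matching y values: none (0 points).
  x = 10: rhs = 22, matching y values: none (0 points).
  x = 11: rhs = 1, matching y values: 1, 22 (2 points).
  x = 12: rhs = 0, matching y values: 0 (1 points).
  x = 13: rhs = 2, matching y values: 5, 18 (2 points).
  x = 14: rhs = 13, matching y values: 6, 17 (2 points).
  x = 15: rhs = 16, matching y values: 4, 19 (2 points).
  x = 16: rhs = 17, matching y values: none (0 points).
  x = 17: rhs = 22, matching y values: none (0 points).
  x = 18: rhs = 14, matching y values: none (0 points).
  x = 19: rhs = 22, matching y values: none (0 points).
  x = 20: rhs = 6, matching y values: 11, 12 (2 points).
  x = 21: rhs = 18, matching y values: 8, 15 (2 points).
  x = 22: rhs = 18, matching y values: 8, 15 (2 points).
Total affine count: 29.
Full point count |E(F_23)| = 29 + 1 = 30.
Hasse bound: |30 − (23+1)| = |6| = 6 ≤ 2√23 ≈ 9.5917 ✓.


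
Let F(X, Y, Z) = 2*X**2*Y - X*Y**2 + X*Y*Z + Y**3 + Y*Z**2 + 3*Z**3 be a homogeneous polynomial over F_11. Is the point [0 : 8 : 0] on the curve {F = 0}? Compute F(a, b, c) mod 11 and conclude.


F(0,8,0) ≡ 6 (mod 11); P is NOT on the curve.

Evaluate F(0, 8, 0) term-by-term (mod 11).
  2*X**2*Y ↦ 2·0·8·1 = 0
  -X*Y**2 ↦ -1·0·64·1 = 0
  X*Y*Z ↦ 1·0·8·0 = 0
  Y**3 ↦ 1·1·512·1 = 512
  Y*Z**2 ↦ 1·1·8·0 = 0
  3*Z**3 ↦ 3·1·1·0 = 0
Sum: F(0, 8, 0) = (0) + (0) + (0) + (512) + (0) + (0) = 512.
Reducing mod 11: 512 ≡ 6 (mod 11).
Since F(a, b, c) ≡ 6 ≠ 0 (mod 11), P does NOT lie on the curve.


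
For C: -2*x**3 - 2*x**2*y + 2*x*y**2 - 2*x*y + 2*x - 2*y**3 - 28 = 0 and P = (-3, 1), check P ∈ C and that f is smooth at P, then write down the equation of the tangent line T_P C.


Tangent line at P: -40*x - 30*y - 90 = 0.

Step 1: f(-3, 1) = 0, so P lies on C.
Step 2: partial derivatives
  f_x(x, y) = -6*x**2 - 4*x*y + 2*y**2 - 2*y + 2, f_y(x, y) = -2*x**2 + 4*x*y - 2*x - 6*y**2.
  f_x(P) = -40, f_y(P) = -30 (gradient nonzero, so P is smooth).
Step 3: tangent line at P: -40·(x − -3) + -30·(y − 1) = 0.
Expanding: -40*x - 30*y - 90 = 0.


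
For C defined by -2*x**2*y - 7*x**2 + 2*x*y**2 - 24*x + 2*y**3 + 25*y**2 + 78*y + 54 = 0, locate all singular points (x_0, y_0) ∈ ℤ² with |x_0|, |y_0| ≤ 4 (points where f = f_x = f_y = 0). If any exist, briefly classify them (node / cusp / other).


Singular points: {(-3, -3)}; classification: node.

Compute partial derivatives:
  f_x = -4*x*y - 14*x + 2*y**2 - 24.
  f_y = -2*x**2 + 4*x*y + 6*y**2 + 50*y + 78.
Scan x_0 ∈ {−4, ..., 4}. For each x_0, f_y(x_0, y) is a polynomial in y; find its integer roots y ∈ {−4, ..., 4}, then test f_x and f at those candidates.
  x = -4: f_y(-4, y) = 6*y**2 + 34*y + 46; no integer root y with |y| ≤ 4.
  x = -3: f_y(-3, y) = 6*y**2 + 38*y + 60; vanishes at y ∈ {-3}. (-3, -3): f_x = 0, f = 0 — SINGULAR.
  x = -2: f_y(-2, y) = 6*y**2 + 42*y + 70; no integer root y with |y| ≤ 4.
  x = -1: f_y(-1, y) = 6*y**2 + 46*y + 76; no integer root y with |y| ≤ 4.
  x = 0: f_y(0, y) = 6*y**2 + 50*y + 78; no integer root y with |y| ≤ 4.
  x = 1: f_y(1, y) = 6*y**2 + 54*y + 76; no integer root y with |y| ≤ 4.
  x = 2: f_y(2, y) = 6*y**2 + 58*y + 70; no integer root y with |y| ≤ 4.
  x = 3: f_y(3, y) = 6*y**2 + 62*y + 60; no integer root y with |y| ≤ 4.
  x = 4: f_y(4, y) = 6*y**2 + 66*y + 46; no integer root y with |y| ≤ 4.
Only singular point on the grid: (-3, -3).
Classify: substitute x = -3 + u, y = -3 + v and expand: f = -2*u**2*v - u**2 + 2*u*v**2 + 2*v**3 + v**2.
No constant or linear terms (consistent with a singular point). Quadratic part: -u**2 + v**2. Cubic part: -2*u**2*v + 2*u*v**2 + 2*v**3.
The quadratic part v**2 - u**2 = (v − u)(v + u) splits into two distinct linear factors, so there are two distinct tangent lines y − -3 = ±(x − -3) — this is a node (ordinary double point).
Classification: node.


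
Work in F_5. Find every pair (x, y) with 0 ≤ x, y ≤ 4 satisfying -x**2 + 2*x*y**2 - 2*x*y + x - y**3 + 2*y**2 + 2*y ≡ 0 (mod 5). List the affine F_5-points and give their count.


Affine F_5-points: {(0, 0), (1, 0), (1, 4), (2, 2), (3, 2), (4, 4)}; count = 6.

For each of the 25 pairs (x, y) ∈ F_5², evaluate f(x, y) mod 5. Record the zeros.
  x = 0: [0↦0, 1↦3, 2↦4, 3↦2, 4↦1]  zeros at y ∈ {0}
  x = 1: [0↦0, 1↦3, 2↦3, 3↦4, 4↦0]  zeros at y ∈ {0, 4}
  x = 2: [0↦3, 1↦1, 2↦0, 3↦4, 4↦2]  zeros at y ∈ {2}
  x = 3: [0↦4, 1↦2, 2↦0, 3↦2, 4↦2]  zeros at y ∈ {2}
  x = 4: [0↦3, 1↦1, 2↦3, 3↦3, 4↦0]  zeros at y ∈ {4}
Collecting zeros: affine points = {(0, 0), (1, 0), (1, 4), (2, 2), (3, 2), (4, 4)}.
Total count |C(F_5)_aff| = 6.


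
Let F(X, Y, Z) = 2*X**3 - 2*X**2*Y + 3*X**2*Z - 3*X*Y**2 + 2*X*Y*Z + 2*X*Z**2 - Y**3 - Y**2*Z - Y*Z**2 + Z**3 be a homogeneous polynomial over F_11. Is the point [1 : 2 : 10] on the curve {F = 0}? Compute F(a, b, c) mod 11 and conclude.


F(1,2,10) ≡ 7 (mod 11); P is NOT on the curve.

Evaluate F(1, 2, 10) term-by-term (mod 11).
  2*X**3 ↦ 2·1·1·1 = 2
  -2*X**2*Y ↦ -2·1·2·1 = -4
  3*X**2*Z ↦ 3·1·1·10 = 30
  -3*X*Y**2 ↦ -3·1·4·1 = -12
  2*X*Y*Z ↦ 2·1·2·10 = 40
  2*X*Z**2 ↦ 2·1·1·100 = 200
  -Y**3 ↦ -1·1·8·1 = -8
  -Y**2*Z ↦ -1·1·4·10 = -40
  -Y*Z**2 ↦ -1·1·2·100 = -200
  Z**3 ↦ 1·1·1·1000 = 1000
Sum: F(1, 2, 10) = (2) + (-4) + (30) + (-12) + (40) + (200) + (-8) + (-40) + (-200) + (1000) = 1008.
Reducing mod 11: 1008 ≡ 7 (mod 11).
Since F(a, b, c) ≡ 7 ≠ 0 (mod 11), P does NOT lie on the curve.


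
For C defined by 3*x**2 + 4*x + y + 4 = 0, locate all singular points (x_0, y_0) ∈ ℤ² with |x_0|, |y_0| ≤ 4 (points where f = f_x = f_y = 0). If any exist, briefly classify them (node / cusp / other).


No singular points in the scanned grid; C is smooth there.

Compute partial derivatives:
  f_x = 6*x + 4.
  f_y = 1.
f_y = 1 is a nonzero constant, so f_y never vanishes: no point (x, y) can satisfy f = f_x = f_y = 0. In particular no (x, y) ∈ {−4, ..., 4}² is singular; the curve is smooth.


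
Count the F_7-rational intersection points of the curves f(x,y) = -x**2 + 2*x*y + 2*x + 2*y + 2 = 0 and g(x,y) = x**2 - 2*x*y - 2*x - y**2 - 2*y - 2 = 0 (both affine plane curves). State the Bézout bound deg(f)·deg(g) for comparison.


Common zeros: ∅; count = 0; Bézout bound = 4.

deg(f) = 2, deg(g) = 2, so Bézout bound = 4.
Scan x ∈ F_7. For each x, list the y ∈ F_7 with f(x, y) ≡ 0 and those with g(x, y) ≡ 0 (mod 7); the common zeros in that column are the intersection.
  x = 0: f ≡ 0 at y ∈ {6}; g ≡ 0 at y ∈ ∅; common: ∅.
  x = 1: f ≡ 0 at y ∈ {1}; g ≡ 0 at y ∈ {4, 6}; common: ∅.
  x = 2: f ≡ 0 at y ∈ {2}; g ≡ 0 at y ∈ {4}; common: ∅.
  x = 3: f ≡ 0 at y ∈ {1}; g ≡ 0 at y ∈ ∅; common: ∅.
  x = 4: f ≡ 0 at y ∈ {2}; g ≡ 0 at y ∈ ∅; common: ∅.
  x = 5: f ≡ 0 at y ∈ {4}; g ≡ 0 at y ∈ {1}; common: ∅.
  x = 6: f ≡ 0 at y ∈ ∅; g ≡ 0 at y ∈ {1, 6}; common: ∅.
Collecting: common zeros = ∅, so the count is 0.
Comparison with the Bézout bound: 0 ≤ 4 = deg(f)·deg(g), as expected for curves with no common component (the affine F_7-count falls short of the bound because intersections may lie at infinity, over extension fields, or carry multiplicity).


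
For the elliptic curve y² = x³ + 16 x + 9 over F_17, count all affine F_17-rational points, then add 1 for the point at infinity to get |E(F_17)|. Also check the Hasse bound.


Affine points = {(0, 3), (0, 14), (1, 3), (1, 14), (2, 7), (2, 10), (3, 4), (3, 13), (4, 1), (4, 16), (6, 7), (6, 10), (9, 7), (9, 10), (10, 8), (10, 9), (12, 5), (12, 12), (13, 0), (14, 6), (14, 11), (16, 3), (16, 14)}; affine count = 23; |E(F_17)| = 24.

Discriminant check: Δ ∝ 4a³ + 27b² = 4·16³ + 27·9² = 4·4096 + 27·81 ≡ 7 (mod 17). Nonzero ⇒ E is nonsingular.
For each x ∈ F_17, compute rhs = x³ + 16·x + 9 mod 17, then count y ∈ F_17 with y² ≡ rhs.
  x = 0: rhs = 9, matching y values: 3, 14 (2 points).
  x = 1: rhs = 9, matching y values: 3, 14 (2 points).
  x = 2: rhs = 15, matching y values: 7, 10 (2 points).
  x = 3: rhs = 16, matching y values: 4, 13 (2 points).
  x = 4: rhs = 1, matching y values: 1, 16 (2 points).
  x = 5: rhs = 10, matching y values: none (0 points).
  x = 6: rhs = 15, matching y values: 7, 10 (2 points).
  x = 7: rhs = 5, matching y values: none (0 points).
  x = 8: rhs = 3, matching y values: none (0 points).
  x = 9: rhs = 15, matching y values: 7, 10 (2 points).
  x = 10: rhs = 13, matching y values: 8, 9 (2 points).
  x = 11: rhs = 3, matching y values: none (0 points).
  x = 12: rhs = 8, matching y values: 5, 12 (2 points).
  x = 13: rhs = 0, matching y values: 0 (1 points).
  x = 14: rhs = 2, matching y values: 6, 11 (2 points).
  x = 15: rhs = 3, matching y values: none (0 points).
  x = 16: rhs = 9, matching y values: 3, 14 (2 points).
Total affine count: 23.
Full point count |E(F_17)| = 23 + 1 = 24.
Hasse bound: |24 − (17+1)| = |6| = 6 ≤ 2√17 ≈ 8.2462 ✓.


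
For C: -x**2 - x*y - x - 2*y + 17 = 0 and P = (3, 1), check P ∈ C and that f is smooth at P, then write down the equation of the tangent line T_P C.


Tangent line at P: -8*x - 5*y + 29 = 0.

Step 1: f(3, 1) = 0, so P lies on C.
Step 2: partial derivatives
  f_x(x, y) = -2*x - y - 1, f_y(x, y) = -x - 2.
  f_x(P) = -8, f_y(P) = -5 (gradient nonzero, so P is smooth).
Step 3: tangent line at P: -8·(x − 3) + -5·(y − 1) = 0.
Expanding: -8*x - 5*y + 29 = 0.


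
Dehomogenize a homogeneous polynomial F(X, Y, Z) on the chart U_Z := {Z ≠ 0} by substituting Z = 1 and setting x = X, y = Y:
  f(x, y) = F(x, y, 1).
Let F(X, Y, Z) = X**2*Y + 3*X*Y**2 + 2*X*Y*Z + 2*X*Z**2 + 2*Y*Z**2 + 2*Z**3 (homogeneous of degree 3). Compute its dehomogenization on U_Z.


f(x, y) = x**2*y + 3*x*y**2 + 2*x*y + 2*x + 2*y + 2

On U_Z we set Z = 1. Each monomial c·X^i·Y^j·Z^k in F becomes c·x^i·y^j·1^k = c·x^i·y^j.
Substituting Z = 1: F(X, Y, 1) = x**2*y + 3*x*y**2 + 2*x*y + 2*x + 2*y + 2.
Note: deg(f) ≤ deg(F) = 3; strict inequality happens when F is divisible by Z (lost terms).
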